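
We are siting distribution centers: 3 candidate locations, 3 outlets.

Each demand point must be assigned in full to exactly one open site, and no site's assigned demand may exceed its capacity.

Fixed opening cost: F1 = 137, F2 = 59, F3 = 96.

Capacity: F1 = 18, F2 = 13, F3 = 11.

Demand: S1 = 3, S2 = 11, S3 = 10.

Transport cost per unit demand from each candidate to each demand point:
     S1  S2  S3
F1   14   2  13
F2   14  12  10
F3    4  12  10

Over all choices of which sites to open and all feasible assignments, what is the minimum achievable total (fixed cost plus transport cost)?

360

Open {F1, F2}; cheapest assignment that respects the capacities:
  F1 (cap 18, load 14): S1, S2 — cost 3×14 + 11×2 = 64
  F2 (cap 13, load 10): S3 — cost 10×10 = 100
  Shipping 164, fixed 196 → total 360.
  Any other capacity-feasible assignment to {F1, F2} ships for at least 164.
Compare {F1, F3}: its best feasible assignment gives total 397.
Compare {F1, F2, F3}: its best feasible assignment gives total 426.
Every other set of open sites that can feasibly serve all demand totals ≥ 397 even under its best assignment. Minimum: 360.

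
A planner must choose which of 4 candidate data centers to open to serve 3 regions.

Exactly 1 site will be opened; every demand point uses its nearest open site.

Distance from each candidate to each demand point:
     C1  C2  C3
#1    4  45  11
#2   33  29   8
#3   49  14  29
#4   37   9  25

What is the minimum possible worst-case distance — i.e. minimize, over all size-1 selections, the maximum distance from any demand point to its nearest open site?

33

Open {#2}.
  Farthest demand point is C1 at distance 33 (to #2); all others are ≤ 33.
With {#4} the worst case is 37.
With {#1} the worst case is 45.
No size-1 selection achieves below 33.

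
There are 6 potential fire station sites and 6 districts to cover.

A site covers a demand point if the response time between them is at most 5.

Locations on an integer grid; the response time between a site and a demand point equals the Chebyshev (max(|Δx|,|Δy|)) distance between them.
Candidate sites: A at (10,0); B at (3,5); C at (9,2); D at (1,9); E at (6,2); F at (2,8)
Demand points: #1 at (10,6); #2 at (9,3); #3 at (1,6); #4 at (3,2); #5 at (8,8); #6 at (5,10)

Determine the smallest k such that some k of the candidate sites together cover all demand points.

2

Coverage sets (demand points within 5 of each site):
  A: {#2}
  B: {#3, #4, #5, #6}
  C: {#1, #2}
  D: {#3, #6}
  E: {#1, #2, #3, #4}
  F: {#3, #6}
No single site covers all 6 demand points.
But {B, C} covers everything, so the minimum is 2.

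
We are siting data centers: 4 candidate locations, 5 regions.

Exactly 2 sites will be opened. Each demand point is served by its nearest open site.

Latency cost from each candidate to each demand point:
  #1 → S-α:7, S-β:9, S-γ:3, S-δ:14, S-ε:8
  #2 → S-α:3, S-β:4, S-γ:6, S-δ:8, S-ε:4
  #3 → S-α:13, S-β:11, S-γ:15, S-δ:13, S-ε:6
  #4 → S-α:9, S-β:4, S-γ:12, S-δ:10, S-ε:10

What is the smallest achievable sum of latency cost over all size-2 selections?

Open {#1, #2}.
  S-α→#2 3, S-β→#2 4, S-γ→#1 3, S-δ→#2 8, S-ε→#2 4  ⇒ total 22.
Compare {#2, #3}: total 25.
Compare {#2, #4}: total 25.
No size-2 selection does better; minimum is 22.

22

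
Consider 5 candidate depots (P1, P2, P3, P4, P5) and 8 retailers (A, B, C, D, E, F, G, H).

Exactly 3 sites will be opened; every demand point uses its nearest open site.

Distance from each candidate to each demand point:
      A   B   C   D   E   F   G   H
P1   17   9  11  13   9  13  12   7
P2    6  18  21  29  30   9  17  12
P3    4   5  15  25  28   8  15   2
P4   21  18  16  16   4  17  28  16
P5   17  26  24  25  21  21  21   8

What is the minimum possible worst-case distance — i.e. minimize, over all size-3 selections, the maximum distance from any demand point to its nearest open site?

13

Open {P1, P2, P3}.
  Farthest demand point is D at distance 13 (to P1); all others are ≤ 13.
With {P1, P2, P4} the worst case is 13.
With {P1, P2, P5} the worst case is 13.
No size-3 selection achieves below 13.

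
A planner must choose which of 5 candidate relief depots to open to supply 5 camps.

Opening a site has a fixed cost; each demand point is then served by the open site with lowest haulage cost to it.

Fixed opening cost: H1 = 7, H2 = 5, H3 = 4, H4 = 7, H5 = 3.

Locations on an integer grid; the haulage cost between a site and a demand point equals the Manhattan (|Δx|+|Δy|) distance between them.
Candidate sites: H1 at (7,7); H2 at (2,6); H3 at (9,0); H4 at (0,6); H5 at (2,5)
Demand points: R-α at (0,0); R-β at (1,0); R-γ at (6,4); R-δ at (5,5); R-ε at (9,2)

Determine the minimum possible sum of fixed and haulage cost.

Open {H3, H5}: assign each demand point to its cheapest open site.
  R-α→H5 7, R-β→H5 6, R-γ→H5 5, R-δ→H5 3, R-ε→H3 2
  haulage cost 23, fixed 7 → total 30.
Compare {H5}: haulage cost 31 + fixed 3 = 34.
Compare {H2, H3, H5}: haulage cost 23 + fixed 12 = 35.
Compare {H2, H3}: haulage cost 27 + fixed 9 = 36.
All other subsets cost ≥ 34. Minimum total cost: 30.

30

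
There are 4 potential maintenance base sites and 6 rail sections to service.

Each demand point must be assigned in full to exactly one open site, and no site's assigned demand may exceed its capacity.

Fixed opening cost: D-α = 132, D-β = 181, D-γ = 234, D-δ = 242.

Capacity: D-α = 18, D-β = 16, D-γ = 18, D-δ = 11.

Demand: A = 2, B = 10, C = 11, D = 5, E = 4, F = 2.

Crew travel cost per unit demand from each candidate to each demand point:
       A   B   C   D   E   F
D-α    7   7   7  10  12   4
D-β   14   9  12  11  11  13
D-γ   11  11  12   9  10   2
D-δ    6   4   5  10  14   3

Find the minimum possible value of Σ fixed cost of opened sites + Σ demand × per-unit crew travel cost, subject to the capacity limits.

610

Open {D-α, D-β}; cheapest assignment that respects the capacities:
  D-α (cap 18, load 18): C, D, F — cost 11×7 + 5×10 + 2×4 = 135
  D-β (cap 16, load 16): A, B, E — cost 2×14 + 10×9 + 4×11 = 162
  Shipping 297, fixed 313 → total 610.
  Any other capacity-feasible assignment to {D-α, D-β} ships for at least 297.
Compare {D-α, D-γ}: its best feasible assignment gives total 661.
Compare {D-β, D-γ}: its best feasible assignment gives total 758.
Every other set of open sites that can feasibly serve all demand totals ≥ 661 even under its best assignment. Minimum: 610.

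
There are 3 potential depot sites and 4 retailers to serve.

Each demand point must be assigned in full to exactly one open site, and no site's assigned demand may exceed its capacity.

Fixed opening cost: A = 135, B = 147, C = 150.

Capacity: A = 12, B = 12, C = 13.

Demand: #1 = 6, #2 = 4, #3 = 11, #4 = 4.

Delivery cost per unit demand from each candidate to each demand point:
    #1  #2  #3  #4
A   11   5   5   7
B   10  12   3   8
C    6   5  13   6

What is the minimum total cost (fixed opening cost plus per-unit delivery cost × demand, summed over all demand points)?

545

Open {A, B, C}; cheapest assignment that respects the capacities:
  A (cap 12, load 4): #2 — cost 4×5 = 20
  B (cap 12, load 11): #3 — cost 11×3 = 33
  C (cap 13, load 10): #1, #4 — cost 6×6 + 4×6 = 60
  Shipping 113, fixed 432 → total 545.
  Any other capacity-feasible assignment to {A, B, C} ships for at least 113.
Total demand is 25; every other set of sites either has combined capacity below 25 or cannot fit the demands without splitting one across sites, so {A, B, C} is the only feasible choice of open sites. Minimum: 545.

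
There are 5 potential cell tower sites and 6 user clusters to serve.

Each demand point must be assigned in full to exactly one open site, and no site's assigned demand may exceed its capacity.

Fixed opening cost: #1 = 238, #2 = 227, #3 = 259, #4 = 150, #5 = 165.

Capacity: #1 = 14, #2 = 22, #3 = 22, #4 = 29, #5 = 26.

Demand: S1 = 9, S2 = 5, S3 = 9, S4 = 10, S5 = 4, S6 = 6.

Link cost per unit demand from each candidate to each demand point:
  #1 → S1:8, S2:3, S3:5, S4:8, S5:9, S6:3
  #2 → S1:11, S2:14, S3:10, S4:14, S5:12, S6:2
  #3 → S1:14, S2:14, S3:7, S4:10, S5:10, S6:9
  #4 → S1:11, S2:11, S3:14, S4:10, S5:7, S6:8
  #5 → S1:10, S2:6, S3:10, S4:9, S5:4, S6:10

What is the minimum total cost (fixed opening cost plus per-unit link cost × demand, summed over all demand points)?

698

Open {#4, #5}; cheapest assignment that respects the capacities:
  #4 (cap 29, load 25): S1, S4, S6 — cost 9×11 + 10×10 + 6×8 = 247
  #5 (cap 26, load 18): S2, S3, S5 — cost 5×6 + 9×10 + 4×4 = 136
  Shipping 383, fixed 315 → total 698.
  Any other capacity-feasible assignment to {#4, #5} ships for at least 383.
Compare {#1, #4}: its best feasible assignment gives total 723.
Compare {#2, #5}: its best feasible assignment gives total 752.
Every other set of open sites that can feasibly serve all demand totals ≥ 723 even under its best assignment. Minimum: 698.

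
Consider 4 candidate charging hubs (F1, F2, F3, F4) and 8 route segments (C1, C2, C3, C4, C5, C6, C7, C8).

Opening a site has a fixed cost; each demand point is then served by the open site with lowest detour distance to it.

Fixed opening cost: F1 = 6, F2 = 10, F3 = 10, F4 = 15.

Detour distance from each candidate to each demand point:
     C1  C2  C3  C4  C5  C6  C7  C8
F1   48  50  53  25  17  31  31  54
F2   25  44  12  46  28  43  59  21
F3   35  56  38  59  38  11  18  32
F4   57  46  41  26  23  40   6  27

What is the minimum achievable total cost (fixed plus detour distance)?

199

Open {F1, F2, F3}: assign each demand point to its cheapest open site.
  C1→F2 25, C2→F2 44, C3→F2 12, C4→F1 25, C5→F1 17, C6→F3 11, C7→F3 18, C8→F2 21
  detour distance 173, fixed 26 → total 199.
Compare {F1, F2, F3, F4}: detour distance 161 + fixed 41 = 202.
Compare {F2, F3, F4}: detour distance 168 + fixed 35 = 203.
Compare {F1, F2, F4}: detour distance 181 + fixed 31 = 212.
All other subsets cost ≥ 202. Minimum total cost: 199.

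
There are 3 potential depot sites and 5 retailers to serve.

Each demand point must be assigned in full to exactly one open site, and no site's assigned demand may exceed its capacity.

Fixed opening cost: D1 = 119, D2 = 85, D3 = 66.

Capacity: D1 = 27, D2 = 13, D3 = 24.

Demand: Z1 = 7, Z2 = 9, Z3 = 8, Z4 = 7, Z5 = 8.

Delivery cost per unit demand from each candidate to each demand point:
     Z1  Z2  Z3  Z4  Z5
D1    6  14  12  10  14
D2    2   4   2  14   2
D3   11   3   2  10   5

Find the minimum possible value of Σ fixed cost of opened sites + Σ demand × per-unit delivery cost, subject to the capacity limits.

441

Open {D1, D2, D3}; cheapest assignment that respects the capacities:
  D1 (cap 27, load 14): Z1, Z4 — cost 7×6 + 7×10 = 112
  D2 (cap 13, load 8): Z5 — cost 8×2 = 16
  D3 (cap 24, load 17): Z2, Z3 — cost 9×3 + 8×2 = 43
  Shipping 171, fixed 270 → total 441.
  Any other capacity-feasible assignment to {D1, D2, D3} ships for at least 171.
Compare {D1, D3}: its best feasible assignment gives total 452.
Every other set of open sites that can feasibly serve all demand totals ≥ 452 even under its best assignment. Minimum: 441.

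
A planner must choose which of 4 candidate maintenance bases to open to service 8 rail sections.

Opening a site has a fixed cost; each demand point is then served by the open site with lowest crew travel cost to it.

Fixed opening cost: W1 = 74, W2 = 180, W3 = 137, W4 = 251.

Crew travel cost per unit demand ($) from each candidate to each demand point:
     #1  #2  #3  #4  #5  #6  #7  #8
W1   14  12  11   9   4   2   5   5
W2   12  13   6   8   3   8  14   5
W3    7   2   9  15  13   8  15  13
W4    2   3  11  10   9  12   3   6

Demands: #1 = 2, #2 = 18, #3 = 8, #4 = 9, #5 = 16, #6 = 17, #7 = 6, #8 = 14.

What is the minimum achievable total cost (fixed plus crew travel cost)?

Open {W1, W3}: assign each demand point to its cheapest open site.
  #1→W3 2×7=14, #2→W3 18×2=36, #3→W3 8×9=72, #4→W1 9×9=81, #5→W1 16×4=64, #6→W1 17×2=34, #7→W1 6×5=30, #8→W1 14×5=70
  crew travel cost 401, fixed 211 → total 612.
Compare {W1}: crew travel cost 611 + fixed 74 = 685.
Compare {W1, W4}: crew travel cost 413 + fixed 325 = 738.
Compare {W1, W2, W3}: crew travel cost 352 + fixed 391 = 743.
All other subsets cost ≥ 685. Minimum total cost: 612.

612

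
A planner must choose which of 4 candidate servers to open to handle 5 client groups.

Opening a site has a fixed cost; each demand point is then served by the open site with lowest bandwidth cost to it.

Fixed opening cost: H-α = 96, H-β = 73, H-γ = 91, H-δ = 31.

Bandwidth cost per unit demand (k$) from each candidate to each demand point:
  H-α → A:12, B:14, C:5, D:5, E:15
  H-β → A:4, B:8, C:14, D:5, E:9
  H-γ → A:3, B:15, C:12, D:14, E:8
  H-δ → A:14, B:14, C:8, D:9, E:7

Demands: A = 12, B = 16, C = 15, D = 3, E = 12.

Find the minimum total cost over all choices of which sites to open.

499

Open {H-β, H-δ}: assign each demand point to its cheapest open site.
  A→H-β 12×4=48, B→H-β 16×8=128, C→H-δ 15×8=120, D→H-β 3×5=15, E→H-δ 12×7=84
  bandwidth cost 395, fixed 104 → total 499.
Compare {H-α, H-β}: bandwidth cost 374 + fixed 169 = 543.
Compare {H-α, H-β, H-δ}: bandwidth cost 350 + fixed 200 = 550.
Compare {H-β, H-γ, H-δ}: bandwidth cost 383 + fixed 195 = 578.
All other subsets cost ≥ 543. Minimum total cost: 499.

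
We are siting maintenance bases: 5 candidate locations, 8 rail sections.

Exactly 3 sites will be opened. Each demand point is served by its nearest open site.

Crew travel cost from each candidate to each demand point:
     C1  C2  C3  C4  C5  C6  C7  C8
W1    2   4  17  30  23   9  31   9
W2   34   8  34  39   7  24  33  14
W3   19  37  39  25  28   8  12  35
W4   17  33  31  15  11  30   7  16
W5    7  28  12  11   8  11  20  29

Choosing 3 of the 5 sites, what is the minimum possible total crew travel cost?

62

Open {W1, W4, W5}.
  C1→W1 2, C2→W1 4, C3→W5 12, C4→W5 11, C5→W5 8, C6→W1 9, C7→W4 7, C8→W1 9  ⇒ total 62.
Compare {W1, W3, W5}: total 66.
Compare {W1, W2, W4}: total 70.
No size-3 selection does better; minimum is 62.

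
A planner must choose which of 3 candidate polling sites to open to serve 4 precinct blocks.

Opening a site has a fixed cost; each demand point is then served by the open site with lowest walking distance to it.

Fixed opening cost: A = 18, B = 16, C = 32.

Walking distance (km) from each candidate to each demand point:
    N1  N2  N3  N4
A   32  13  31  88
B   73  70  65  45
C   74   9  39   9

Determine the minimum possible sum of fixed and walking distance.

131

Open {A, C}: assign each demand point to its cheapest open site.
  N1→A 32, N2→C 9, N3→A 31, N4→C 9
  walking distance 81, fixed 50 → total 131.
Compare {A, B, C}: walking distance 81 + fixed 66 = 147.
Compare {A, B}: walking distance 121 + fixed 34 = 155.
Compare {C}: walking distance 131 + fixed 32 = 163.
All other subsets cost ≥ 147. Minimum total cost: 131.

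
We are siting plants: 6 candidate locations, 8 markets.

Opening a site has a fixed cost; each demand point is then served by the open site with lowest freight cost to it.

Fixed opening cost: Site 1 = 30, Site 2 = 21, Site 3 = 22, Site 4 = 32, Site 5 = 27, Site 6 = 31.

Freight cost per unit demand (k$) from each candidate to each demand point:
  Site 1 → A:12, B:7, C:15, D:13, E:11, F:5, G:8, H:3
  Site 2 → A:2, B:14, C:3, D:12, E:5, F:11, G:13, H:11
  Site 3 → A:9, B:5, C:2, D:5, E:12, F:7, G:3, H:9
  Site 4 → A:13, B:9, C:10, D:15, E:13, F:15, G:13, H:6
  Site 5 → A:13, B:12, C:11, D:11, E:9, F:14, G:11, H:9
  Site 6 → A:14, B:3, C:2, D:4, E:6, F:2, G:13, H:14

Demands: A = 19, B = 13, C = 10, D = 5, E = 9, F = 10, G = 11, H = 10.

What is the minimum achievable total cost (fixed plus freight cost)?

349

Open {Site 1, Site 2, Site 3, Site 6}: assign each demand point to its cheapest open site.
  A→Site 2 19×2=38, B→Site 6 13×3=39, C→Site 3 10×2=20, D→Site 6 5×4=20, E→Site 2 9×5=45, F→Site 6 10×2=20, G→Site 3 11×3=33, H→Site 1 10×3=30
  freight cost 245, fixed 104 → total 349.
Compare {Site 1, Site 2, Site 3, Site 5, Site 6}: freight cost 245 + fixed 131 = 376.
Compare {Site 1, Site 2, Site 3}: freight cost 306 + fixed 73 = 379.
Compare {Site 2, Site 3, Site 6}: freight cost 305 + fixed 74 = 379.
All other subsets cost ≥ 376. Minimum total cost: 349.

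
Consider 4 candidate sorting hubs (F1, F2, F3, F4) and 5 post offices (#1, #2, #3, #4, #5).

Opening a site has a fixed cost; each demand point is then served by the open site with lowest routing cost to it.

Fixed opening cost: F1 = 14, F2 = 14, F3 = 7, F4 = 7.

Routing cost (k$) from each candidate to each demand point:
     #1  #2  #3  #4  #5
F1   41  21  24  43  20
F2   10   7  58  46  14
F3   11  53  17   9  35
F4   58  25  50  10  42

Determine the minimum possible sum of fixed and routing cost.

78

Open {F2, F3}: assign each demand point to its cheapest open site.
  #1→F2 10, #2→F2 7, #3→F3 17, #4→F3 9, #5→F2 14
  routing cost 57, fixed 21 → total 78.
Compare {F2, F3, F4}: routing cost 57 + fixed 28 = 85.
Compare {F1, F2, F3}: routing cost 57 + fixed 35 = 92.
Compare {F1, F3}: routing cost 78 + fixed 21 = 99.
All other subsets cost ≥ 85. Minimum total cost: 78.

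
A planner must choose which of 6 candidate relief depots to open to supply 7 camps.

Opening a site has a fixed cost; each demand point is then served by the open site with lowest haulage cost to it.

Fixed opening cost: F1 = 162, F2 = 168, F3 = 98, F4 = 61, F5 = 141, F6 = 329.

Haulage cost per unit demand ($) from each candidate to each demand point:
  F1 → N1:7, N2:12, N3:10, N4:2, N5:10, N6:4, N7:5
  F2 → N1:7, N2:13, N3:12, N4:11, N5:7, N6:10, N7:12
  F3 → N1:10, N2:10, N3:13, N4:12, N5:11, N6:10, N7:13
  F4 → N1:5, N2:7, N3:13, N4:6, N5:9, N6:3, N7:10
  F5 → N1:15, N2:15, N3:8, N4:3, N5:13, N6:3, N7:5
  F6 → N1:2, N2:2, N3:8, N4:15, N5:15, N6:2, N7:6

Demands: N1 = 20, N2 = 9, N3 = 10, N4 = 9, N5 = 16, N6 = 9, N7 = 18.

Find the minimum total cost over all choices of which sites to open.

733

Open {F4, F5}: assign each demand point to its cheapest open site.
  N1→F4 20×5=100, N2→F4 9×7=63, N3→F5 10×8=80, N4→F5 9×3=27, N5→F4 16×9=144, N6→F4 9×3=27, N7→F5 18×5=90
  haulage cost 531, fixed 202 → total 733.
Compare {F4}: haulage cost 698 + fixed 61 = 759.
Compare {F1, F4}: haulage cost 542 + fixed 223 = 765.
Compare {F1}: haulage cost 652 + fixed 162 = 814.
All other subsets cost ≥ 759. Minimum total cost: 733.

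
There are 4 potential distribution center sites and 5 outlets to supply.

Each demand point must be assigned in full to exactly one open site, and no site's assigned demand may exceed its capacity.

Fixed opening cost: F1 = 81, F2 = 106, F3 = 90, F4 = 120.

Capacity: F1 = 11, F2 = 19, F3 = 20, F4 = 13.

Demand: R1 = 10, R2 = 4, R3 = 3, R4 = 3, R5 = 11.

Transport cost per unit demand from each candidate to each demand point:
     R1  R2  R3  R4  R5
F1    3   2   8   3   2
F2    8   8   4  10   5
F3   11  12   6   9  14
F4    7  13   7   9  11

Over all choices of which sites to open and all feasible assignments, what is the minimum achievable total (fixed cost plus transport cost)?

396

Open {F1, F3}; cheapest assignment that respects the capacities:
  F1 (cap 11, load 11): R5 — cost 11×2 = 22
  F3 (cap 20, load 20): R1, R2, R3, R4 — cost 10×11 + 4×12 + 3×6 + 3×9 = 203
  Shipping 225, fixed 171 → total 396.
  Any other capacity-feasible assignment to {F1, F3} ships for at least 225.
Compare {F2, F4}: its best feasible assignment gives total 422.
Compare {F2, F3}: its best feasible assignment gives total 432.
Every other set of open sites that can feasibly serve all demand totals ≥ 422 even under its best assignment. Minimum: 396.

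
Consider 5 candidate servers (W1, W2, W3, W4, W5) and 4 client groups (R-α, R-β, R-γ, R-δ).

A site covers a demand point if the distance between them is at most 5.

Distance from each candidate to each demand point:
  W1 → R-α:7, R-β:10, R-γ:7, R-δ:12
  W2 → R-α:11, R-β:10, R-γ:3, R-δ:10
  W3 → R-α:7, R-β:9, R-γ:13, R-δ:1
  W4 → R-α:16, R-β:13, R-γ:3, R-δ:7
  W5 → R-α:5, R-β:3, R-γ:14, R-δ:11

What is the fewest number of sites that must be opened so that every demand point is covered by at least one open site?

Coverage sets (demand points within 5 of each site):
  W1: {}
  W2: {R-γ}
  W3: {R-δ}
  W4: {R-γ}
  W5: {R-α, R-β}
No 2 sites suffice: every size-2 union leaves at least one demand point uncovered.
But {W2, W3, W5} covers everything, so the minimum is 3.

3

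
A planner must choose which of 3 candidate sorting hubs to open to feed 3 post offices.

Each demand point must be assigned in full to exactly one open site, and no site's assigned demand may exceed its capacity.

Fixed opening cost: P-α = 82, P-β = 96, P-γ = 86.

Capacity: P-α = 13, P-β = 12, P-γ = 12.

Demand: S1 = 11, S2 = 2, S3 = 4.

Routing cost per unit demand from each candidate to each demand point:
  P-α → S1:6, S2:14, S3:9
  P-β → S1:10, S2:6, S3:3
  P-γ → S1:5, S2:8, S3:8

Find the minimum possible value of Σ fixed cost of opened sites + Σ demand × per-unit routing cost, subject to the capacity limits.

261

Open {P-β, P-γ}; cheapest assignment that respects the capacities:
  P-β (cap 12, load 6): S2, S3 — cost 2×6 + 4×3 = 24
  P-γ (cap 12, load 11): S1 — cost 11×5 = 55
  Shipping 79, fixed 182 → total 261.
  Any other capacity-feasible assignment to {P-β, P-γ} ships for at least 79.
Compare {P-α, P-β}: its best feasible assignment gives total 268.
Compare {P-α, P-γ}: its best feasible assignment gives total 282.
Every other set of open sites that can feasibly serve all demand totals ≥ 268 even under its best assignment. Minimum: 261.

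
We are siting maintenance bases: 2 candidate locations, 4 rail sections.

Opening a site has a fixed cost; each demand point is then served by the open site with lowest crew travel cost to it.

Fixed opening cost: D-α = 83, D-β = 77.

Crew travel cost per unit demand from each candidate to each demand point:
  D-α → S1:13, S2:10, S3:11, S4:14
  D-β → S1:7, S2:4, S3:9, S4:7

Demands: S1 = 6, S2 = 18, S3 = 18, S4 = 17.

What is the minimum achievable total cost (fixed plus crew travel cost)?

Open {D-β}: assign each demand point to its cheapest open site.
  S1→D-β 6×7=42, S2→D-β 18×4=72, S3→D-β 18×9=162, S4→D-β 17×7=119
  crew travel cost 395, fixed 77 → total 472.
Compare {D-α, D-β}: crew travel cost 395 + fixed 160 = 555.
Compare {D-α}: crew travel cost 694 + fixed 83 = 777.

472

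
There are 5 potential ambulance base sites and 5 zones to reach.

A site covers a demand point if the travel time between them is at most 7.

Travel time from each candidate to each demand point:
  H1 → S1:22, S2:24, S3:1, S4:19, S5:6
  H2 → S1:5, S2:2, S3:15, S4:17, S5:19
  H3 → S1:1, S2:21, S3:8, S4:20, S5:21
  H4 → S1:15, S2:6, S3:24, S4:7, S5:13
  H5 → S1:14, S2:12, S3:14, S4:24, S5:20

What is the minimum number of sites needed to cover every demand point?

3

Coverage sets (demand points within 7 of each site):
  H1: {S3, S5}
  H2: {S1, S2}
  H3: {S1}
  H4: {S2, S4}
  H5: {}
No 2 sites suffice: every size-2 union leaves at least one demand point uncovered.
But {H1, H2, H4} covers everything, so the minimum is 3.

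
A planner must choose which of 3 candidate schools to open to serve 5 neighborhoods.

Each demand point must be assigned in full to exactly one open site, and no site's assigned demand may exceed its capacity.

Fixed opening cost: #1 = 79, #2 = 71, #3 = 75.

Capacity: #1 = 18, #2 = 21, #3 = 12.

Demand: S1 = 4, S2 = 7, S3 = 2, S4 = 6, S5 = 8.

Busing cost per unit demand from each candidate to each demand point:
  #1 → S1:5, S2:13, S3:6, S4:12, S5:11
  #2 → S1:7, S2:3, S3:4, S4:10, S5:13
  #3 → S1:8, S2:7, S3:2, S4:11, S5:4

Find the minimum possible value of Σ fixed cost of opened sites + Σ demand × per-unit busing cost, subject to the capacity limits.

Open {#2, #3}; cheapest assignment that respects the capacities:
  #2 (cap 21, load 17): S1, S2, S4 — cost 4×7 + 7×3 + 6×10 = 109
  #3 (cap 12, load 10): S3, S5 — cost 2×2 + 8×4 = 36
  Shipping 145, fixed 146 → total 291.
  Any other capacity-feasible assignment to {#2, #3} ships for at least 145.
Compare {#1, #2}: its best feasible assignment gives total 347.
Compare {#1, #2, #3}: its best feasible assignment gives total 362.
Every other set of open sites that can feasibly serve all demand totals ≥ 347 even under its best assignment. Minimum: 291.

291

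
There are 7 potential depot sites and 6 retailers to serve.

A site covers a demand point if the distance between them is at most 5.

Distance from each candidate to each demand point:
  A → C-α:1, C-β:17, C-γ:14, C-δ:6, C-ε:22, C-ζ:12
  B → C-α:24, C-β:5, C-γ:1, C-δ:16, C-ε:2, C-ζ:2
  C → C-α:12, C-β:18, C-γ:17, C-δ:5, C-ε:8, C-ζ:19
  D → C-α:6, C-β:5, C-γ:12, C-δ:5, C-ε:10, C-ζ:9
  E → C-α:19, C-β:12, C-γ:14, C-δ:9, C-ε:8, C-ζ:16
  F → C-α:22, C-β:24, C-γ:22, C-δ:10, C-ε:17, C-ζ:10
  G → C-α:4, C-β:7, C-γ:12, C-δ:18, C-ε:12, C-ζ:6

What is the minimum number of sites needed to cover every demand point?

Coverage sets (demand points within 5 of each site):
  A: {C-α}
  B: {C-β, C-γ, C-ε, C-ζ}
  C: {C-δ}
  D: {C-β, C-δ}
  E: {}
  F: {}
  G: {C-α}
No 2 sites suffice: every size-2 union leaves at least one demand point uncovered.
But {A, B, C} covers everything, so the minimum is 3.

3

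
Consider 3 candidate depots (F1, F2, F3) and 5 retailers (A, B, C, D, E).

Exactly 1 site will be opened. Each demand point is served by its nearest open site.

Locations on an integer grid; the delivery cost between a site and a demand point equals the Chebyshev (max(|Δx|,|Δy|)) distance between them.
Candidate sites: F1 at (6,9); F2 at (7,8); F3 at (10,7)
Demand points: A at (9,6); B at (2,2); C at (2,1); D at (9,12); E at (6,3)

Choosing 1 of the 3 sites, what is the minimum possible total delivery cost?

Open {F2}.
  A→F2 2, B→F2 6, C→F2 7, D→F2 4, E→F2 5  ⇒ total 24.
Compare {F3}: total 26.
Compare {F1}: total 27.

24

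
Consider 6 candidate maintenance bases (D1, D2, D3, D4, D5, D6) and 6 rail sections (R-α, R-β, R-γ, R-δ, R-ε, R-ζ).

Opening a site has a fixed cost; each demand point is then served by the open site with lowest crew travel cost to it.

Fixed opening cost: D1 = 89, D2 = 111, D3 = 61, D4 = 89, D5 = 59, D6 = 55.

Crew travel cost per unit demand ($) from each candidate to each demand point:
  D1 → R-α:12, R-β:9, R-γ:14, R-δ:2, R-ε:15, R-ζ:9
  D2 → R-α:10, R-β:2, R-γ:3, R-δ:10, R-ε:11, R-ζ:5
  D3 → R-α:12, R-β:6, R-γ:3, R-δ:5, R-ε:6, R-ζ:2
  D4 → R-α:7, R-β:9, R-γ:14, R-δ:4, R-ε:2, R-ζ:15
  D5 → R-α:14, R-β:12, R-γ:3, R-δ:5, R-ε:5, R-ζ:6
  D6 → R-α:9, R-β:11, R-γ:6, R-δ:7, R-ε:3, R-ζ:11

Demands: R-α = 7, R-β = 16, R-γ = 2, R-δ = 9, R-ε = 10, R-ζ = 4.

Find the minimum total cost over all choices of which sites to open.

360

Open {D3}: assign each demand point to its cheapest open site.
  R-α→D3 7×12=84, R-β→D3 16×6=96, R-γ→D3 2×3=6, R-δ→D3 9×5=45, R-ε→D3 10×6=60, R-ζ→D3 4×2=8
  crew travel cost 299, fixed 61 → total 360.
Compare {D2, D4}: crew travel cost 163 + fixed 200 = 363.
Compare {D3, D6}: crew travel cost 248 + fixed 116 = 364.
Compare {D3, D4}: crew travel cost 215 + fixed 150 = 365.
All other subsets cost ≥ 363. Minimum total cost: 360.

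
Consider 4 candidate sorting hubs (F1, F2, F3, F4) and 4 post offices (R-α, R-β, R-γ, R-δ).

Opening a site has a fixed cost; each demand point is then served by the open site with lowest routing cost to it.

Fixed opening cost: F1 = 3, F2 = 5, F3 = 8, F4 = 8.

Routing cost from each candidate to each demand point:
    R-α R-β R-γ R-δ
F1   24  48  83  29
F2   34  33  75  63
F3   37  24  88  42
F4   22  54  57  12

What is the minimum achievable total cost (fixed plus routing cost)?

131

Open {F3, F4}: assign each demand point to its cheapest open site.
  R-α→F4 22, R-β→F3 24, R-γ→F4 57, R-δ→F4 12
  routing cost 115, fixed 16 → total 131.
Compare {F1, F3, F4}: routing cost 115 + fixed 19 = 134.
Compare {F2, F3, F4}: routing cost 115 + fixed 21 = 136.
Compare {F2, F4}: routing cost 124 + fixed 13 = 137.
All other subsets cost ≥ 134. Minimum total cost: 131.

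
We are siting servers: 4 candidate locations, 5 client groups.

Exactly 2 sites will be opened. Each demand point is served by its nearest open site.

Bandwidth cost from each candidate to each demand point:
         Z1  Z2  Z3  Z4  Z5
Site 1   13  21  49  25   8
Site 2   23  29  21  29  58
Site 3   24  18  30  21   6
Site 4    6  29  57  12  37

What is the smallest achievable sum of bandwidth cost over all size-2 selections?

Open {Site 3, Site 4}.
  Z1→Site 4 6, Z2→Site 3 18, Z3→Site 3 30, Z4→Site 4 12, Z5→Site 3 6  ⇒ total 72.
Compare {Site 1, Site 2}: total 88.
Compare {Site 1, Site 3}: total 88.
No size-2 selection does better; minimum is 72.

72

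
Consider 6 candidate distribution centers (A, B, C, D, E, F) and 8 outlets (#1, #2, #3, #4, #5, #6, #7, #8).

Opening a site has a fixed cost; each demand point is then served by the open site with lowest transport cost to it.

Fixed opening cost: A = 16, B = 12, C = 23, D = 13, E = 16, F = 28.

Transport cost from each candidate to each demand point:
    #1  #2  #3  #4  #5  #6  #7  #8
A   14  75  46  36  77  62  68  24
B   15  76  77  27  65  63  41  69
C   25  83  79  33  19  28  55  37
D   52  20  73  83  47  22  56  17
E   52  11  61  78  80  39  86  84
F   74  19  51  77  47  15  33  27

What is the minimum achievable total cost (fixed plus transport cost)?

269

Open {B, C, F}: assign each demand point to its cheapest open site.
  #1→B 15, #2→F 19, #3→F 51, #4→B 27, #5→C 19, #6→F 15, #7→F 33, #8→F 27
  transport cost 206, fixed 63 → total 269.
Compare {A, C, F}: transport cost 203 + fixed 67 = 270.
Compare {A, B, C, D}: transport cost 206 + fixed 64 = 270.
Compare {B, C, D, F}: transport cost 196 + fixed 76 = 272.
All other subsets cost ≥ 270. Minimum total cost: 269.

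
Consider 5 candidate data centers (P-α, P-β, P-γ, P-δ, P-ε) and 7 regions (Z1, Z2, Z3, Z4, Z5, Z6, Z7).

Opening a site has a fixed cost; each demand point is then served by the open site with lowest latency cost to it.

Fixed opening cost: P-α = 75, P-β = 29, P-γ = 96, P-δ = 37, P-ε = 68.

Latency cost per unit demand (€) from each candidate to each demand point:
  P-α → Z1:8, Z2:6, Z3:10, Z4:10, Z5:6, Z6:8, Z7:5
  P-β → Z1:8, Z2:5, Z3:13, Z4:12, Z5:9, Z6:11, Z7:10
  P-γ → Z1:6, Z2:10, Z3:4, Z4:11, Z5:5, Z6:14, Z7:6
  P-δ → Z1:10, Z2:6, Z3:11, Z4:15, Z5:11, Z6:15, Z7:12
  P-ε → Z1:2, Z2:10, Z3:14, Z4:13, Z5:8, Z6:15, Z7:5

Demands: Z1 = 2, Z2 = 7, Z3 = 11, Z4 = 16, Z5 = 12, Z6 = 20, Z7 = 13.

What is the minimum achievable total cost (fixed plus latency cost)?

Open {P-α}: assign each demand point to its cheapest open site.
  Z1→P-α 2×8=16, Z2→P-α 7×6=42, Z3→P-α 11×10=110, Z4→P-α 16×10=160, Z5→P-α 12×6=72, Z6→P-α 20×8=160, Z7→P-α 13×5=65
  latency cost 625, fixed 75 → total 700.
Compare {P-α, P-γ}: latency cost 543 + fixed 171 = 714.
Compare {P-α, P-β}: latency cost 618 + fixed 104 = 722.
Compare {P-α, P-β, P-γ}: latency cost 536 + fixed 200 = 736.
All other subsets cost ≥ 714. Minimum total cost: 700.

700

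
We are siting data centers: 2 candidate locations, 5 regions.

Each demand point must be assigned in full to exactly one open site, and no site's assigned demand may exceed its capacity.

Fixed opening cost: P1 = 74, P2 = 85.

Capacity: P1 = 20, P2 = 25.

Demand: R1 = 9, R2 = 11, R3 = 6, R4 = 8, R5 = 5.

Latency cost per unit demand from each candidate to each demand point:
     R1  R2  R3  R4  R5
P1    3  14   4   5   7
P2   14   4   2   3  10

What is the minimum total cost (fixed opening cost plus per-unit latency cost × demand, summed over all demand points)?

301

Open {P1, P2}; cheapest assignment that respects the capacities:
  P1 (cap 20, load 14): R1, R5 — cost 9×3 + 5×7 = 62
  P2 (cap 25, load 25): R2, R3, R4 — cost 11×4 + 6×2 + 8×3 = 80
  Shipping 142, fixed 159 → total 301.
  Any other capacity-feasible assignment to {P1, P2} ships for at least 142.
Total demand is 39 and no other set of sites has combined capacity ≥ 39, so {P1, P2} is the only feasible choice of open sites. Minimum: 301.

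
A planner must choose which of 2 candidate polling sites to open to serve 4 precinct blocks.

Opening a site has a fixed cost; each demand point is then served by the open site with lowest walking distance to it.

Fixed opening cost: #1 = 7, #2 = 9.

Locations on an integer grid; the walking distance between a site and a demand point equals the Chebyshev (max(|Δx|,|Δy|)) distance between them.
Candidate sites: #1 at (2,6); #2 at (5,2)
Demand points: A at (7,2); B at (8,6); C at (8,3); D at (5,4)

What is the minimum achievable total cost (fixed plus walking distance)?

Open {#2}: assign each demand point to its cheapest open site.
  A→#2 2, B→#2 4, C→#2 3, D→#2 2
  walking distance 11, fixed 9 → total 20.
Compare {#1}: walking distance 20 + fixed 7 = 27.
Compare {#1, #2}: walking distance 11 + fixed 16 = 27.

20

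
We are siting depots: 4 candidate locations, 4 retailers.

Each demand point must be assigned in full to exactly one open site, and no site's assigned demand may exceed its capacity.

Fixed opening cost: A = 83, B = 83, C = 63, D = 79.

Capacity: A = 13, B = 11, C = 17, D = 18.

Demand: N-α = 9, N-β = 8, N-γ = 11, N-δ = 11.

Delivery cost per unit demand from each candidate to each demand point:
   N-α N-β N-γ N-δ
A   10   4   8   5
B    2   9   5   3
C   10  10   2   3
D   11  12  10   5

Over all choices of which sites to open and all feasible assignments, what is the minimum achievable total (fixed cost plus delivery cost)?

435

Open {A, B, C, D}; cheapest assignment that respects the capacities:
  A (cap 13, load 8): N-β — cost 8×4 = 32
  B (cap 11, load 9): N-α — cost 9×2 = 18
  C (cap 17, load 11): N-γ — cost 11×2 = 22
  D (cap 18, load 11): N-δ — cost 11×5 = 55
  Shipping 127, fixed 308 → total 435.
  Any other capacity-feasible assignment to {A, B, C, D} ships for at least 127.
Compare {B, C, D}: its best feasible assignment gives total 475.
Compare {A, C, D}: its best feasible assignment gives total 497.
Every other set of open sites that can feasibly serve all demand totals ≥ 475 even under its best assignment. Minimum: 435.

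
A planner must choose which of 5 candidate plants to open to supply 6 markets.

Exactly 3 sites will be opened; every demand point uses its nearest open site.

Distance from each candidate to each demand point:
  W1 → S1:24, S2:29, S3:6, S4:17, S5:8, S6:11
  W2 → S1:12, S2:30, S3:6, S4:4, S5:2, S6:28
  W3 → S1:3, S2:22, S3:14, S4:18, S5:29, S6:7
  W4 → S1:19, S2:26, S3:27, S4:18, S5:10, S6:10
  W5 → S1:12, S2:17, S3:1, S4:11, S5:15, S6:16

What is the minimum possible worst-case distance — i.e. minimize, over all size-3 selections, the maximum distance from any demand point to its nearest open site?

17

Open {W1, W2, W5}.
  Farthest demand point is S2 at distance 17 (to W5); all others are ≤ 17.
With {W1, W3, W5} the worst case is 17.
With {W1, W4, W5} the worst case is 17.
No size-3 selection achieves below 17.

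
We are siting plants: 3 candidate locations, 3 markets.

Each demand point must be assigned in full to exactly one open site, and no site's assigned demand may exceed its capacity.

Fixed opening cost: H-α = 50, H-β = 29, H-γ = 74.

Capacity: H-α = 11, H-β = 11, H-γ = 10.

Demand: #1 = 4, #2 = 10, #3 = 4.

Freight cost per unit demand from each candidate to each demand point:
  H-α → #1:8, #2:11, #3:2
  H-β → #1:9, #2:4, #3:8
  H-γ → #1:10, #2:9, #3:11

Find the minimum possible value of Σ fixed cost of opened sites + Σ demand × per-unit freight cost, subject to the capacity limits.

Open {H-α, H-β}; cheapest assignment that respects the capacities:
  H-α (cap 11, load 8): #1, #3 — cost 4×8 + 4×2 = 40
  H-β (cap 11, load 10): #2 — cost 10×4 = 40
  Shipping 80, fixed 79 → total 159.
  Any other capacity-feasible assignment to {H-α, H-β} ships for at least 80.
Compare {H-β, H-γ}: its best feasible assignment gives total 227.
Compare {H-α, H-β, H-γ}: its best feasible assignment gives total 233.
Every other set of open sites that can feasibly serve all demand totals ≥ 227 even under its best assignment. Minimum: 159.

159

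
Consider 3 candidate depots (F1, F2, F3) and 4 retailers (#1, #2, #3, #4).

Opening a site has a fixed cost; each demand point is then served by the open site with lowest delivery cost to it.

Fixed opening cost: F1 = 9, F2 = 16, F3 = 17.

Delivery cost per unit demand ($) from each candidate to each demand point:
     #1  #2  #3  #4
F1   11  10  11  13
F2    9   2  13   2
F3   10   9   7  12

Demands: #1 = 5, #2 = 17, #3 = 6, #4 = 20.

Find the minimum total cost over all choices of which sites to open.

Open {F2, F3}: assign each demand point to its cheapest open site.
  #1→F2 5×9=45, #2→F2 17×2=34, #3→F3 6×7=42, #4→F2 20×2=40
  delivery cost 161, fixed 33 → total 194.
Compare {F1, F2, F3}: delivery cost 161 + fixed 42 = 203.
Compare {F1, F2}: delivery cost 185 + fixed 25 = 210.
Compare {F2}: delivery cost 197 + fixed 16 = 213.
All other subsets cost ≥ 203. Minimum total cost: 194.

194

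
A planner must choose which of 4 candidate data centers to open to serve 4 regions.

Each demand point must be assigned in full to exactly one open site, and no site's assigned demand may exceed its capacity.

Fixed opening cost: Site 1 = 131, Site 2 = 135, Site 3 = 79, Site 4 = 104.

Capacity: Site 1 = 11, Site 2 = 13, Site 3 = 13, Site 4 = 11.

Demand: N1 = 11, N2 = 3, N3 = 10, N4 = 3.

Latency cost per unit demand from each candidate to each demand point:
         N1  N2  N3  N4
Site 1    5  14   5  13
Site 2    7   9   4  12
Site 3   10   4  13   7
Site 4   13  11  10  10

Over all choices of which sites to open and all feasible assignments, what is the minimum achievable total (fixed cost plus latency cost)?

473

Open {Site 1, Site 2, Site 3}; cheapest assignment that respects the capacities:
  Site 1 (cap 11, load 11): N1 — cost 11×5 = 55
  Site 2 (cap 13, load 10): N3 — cost 10×4 = 40
  Site 3 (cap 13, load 6): N2, N4 — cost 3×4 + 3×7 = 33
  Shipping 128, fixed 345 → total 473.
  Any other capacity-feasible assignment to {Site 1, Site 2, Site 3} ships for at least 128.
Compare {Site 1, Site 3, Site 4}: its best feasible assignment gives total 502.
Compare {Site 1, Site 2, Site 4}: its best feasible assignment gives total 522.
Every other set of open sites that can feasibly serve all demand totals ≥ 502 even under its best assignment. Minimum: 473.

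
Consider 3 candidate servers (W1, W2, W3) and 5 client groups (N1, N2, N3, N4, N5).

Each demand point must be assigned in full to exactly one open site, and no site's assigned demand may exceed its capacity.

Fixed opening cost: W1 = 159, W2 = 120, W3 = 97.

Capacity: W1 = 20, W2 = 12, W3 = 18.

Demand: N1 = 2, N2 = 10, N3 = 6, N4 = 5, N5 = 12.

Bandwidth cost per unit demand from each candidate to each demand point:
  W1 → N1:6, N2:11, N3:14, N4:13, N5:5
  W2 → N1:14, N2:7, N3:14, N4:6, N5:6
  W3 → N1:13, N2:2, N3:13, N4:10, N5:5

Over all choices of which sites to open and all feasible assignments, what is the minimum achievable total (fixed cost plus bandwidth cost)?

482

Open {W1, W3}; cheapest assignment that respects the capacities:
  W1 (cap 20, load 20): N1, N3, N5 — cost 2×6 + 6×14 + 12×5 = 156
  W3 (cap 18, load 15): N2, N4 — cost 10×2 + 5×10 = 70
  Shipping 226, fixed 256 → total 482.
  Any other capacity-feasible assignment to {W1, W3} ships for at least 226.
Compare {W1, W2, W3}: its best feasible assignment gives total 576.
Every other set of open sites that can feasibly serve all demand totals ≥ 576 even under its best assignment. Minimum: 482.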